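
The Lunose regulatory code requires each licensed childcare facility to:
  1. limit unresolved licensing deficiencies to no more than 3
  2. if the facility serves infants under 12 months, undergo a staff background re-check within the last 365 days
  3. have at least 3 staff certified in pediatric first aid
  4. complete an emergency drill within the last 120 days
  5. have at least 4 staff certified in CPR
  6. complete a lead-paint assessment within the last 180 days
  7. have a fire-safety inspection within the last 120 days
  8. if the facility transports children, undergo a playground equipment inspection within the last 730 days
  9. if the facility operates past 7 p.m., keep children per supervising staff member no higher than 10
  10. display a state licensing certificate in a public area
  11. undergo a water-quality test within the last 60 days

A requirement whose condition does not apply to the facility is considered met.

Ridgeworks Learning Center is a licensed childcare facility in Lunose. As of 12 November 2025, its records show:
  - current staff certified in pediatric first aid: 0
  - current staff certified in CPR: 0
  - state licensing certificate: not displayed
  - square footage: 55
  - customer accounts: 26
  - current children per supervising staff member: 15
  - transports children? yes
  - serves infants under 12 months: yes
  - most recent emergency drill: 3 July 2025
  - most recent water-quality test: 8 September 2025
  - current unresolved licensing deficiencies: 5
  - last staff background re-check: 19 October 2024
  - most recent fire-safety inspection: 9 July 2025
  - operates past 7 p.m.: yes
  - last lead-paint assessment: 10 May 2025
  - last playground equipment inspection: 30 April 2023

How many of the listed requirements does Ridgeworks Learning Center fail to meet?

11

1. unresolved licensing deficiencies 5 > 3 → not met
2. condition 'serves infants under 12 months' holds; staff background re-check 389 days ago vs limit 365 → not met
3. staff certified in pediatric first aid 0 < 3 → not met
4. emergency drill 132 days ago vs limit 120 → not met
5. staff certified in CPR 0 < 4 → not met
6. lead-paint assessment 186 days ago vs limit 180 → not met
7. fire-safety inspection 126 days ago vs limit 120 → not met
8. condition 'transports children' holds; playground equipment inspection 927 days ago vs limit 730 → not met
9. condition 'operates past 7 p.m.' holds; children per supervising staff member 15 > 10 → not met
10. state licensing certificate absent → not met
11. water-quality test 65 days ago vs limit 60 → not met
Not met: 11 of 11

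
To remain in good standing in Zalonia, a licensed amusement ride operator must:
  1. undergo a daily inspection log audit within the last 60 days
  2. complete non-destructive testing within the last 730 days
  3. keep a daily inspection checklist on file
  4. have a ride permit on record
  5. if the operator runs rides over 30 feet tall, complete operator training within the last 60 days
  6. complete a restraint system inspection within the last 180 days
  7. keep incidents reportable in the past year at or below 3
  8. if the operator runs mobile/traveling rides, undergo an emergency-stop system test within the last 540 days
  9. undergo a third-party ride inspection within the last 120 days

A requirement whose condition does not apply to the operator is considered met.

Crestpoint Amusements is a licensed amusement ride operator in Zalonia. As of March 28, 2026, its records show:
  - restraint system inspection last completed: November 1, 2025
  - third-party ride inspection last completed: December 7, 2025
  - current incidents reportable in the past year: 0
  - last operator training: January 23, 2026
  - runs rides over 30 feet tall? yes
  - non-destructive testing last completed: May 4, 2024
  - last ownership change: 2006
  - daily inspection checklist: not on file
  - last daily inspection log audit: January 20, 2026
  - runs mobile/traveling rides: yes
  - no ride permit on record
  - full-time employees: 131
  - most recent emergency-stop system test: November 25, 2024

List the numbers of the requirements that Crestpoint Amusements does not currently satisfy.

1. daily inspection log audit 67 days ago vs limit 60 → not met
2. non-destructive testing 693 days ago vs limit 730 → met
3. daily inspection checklist absent → not met
4. ride permit absent → not met
5. condition 'runs rides over 30 feet tall' holds; operator training 64 days ago vs limit 60 → not met
6. restraint system inspection 147 days ago vs limit 180 → met
7. incidents reportable in the past year 0 ≤ 3 → met
8. condition 'runs mobile/traveling rides' holds; emergency-stop system test 488 days ago vs limit 540 → met
9. third-party ride inspection 111 days ago vs limit 120 → met
Not met: 1, 3, 4, 5

1, 3, 4, 5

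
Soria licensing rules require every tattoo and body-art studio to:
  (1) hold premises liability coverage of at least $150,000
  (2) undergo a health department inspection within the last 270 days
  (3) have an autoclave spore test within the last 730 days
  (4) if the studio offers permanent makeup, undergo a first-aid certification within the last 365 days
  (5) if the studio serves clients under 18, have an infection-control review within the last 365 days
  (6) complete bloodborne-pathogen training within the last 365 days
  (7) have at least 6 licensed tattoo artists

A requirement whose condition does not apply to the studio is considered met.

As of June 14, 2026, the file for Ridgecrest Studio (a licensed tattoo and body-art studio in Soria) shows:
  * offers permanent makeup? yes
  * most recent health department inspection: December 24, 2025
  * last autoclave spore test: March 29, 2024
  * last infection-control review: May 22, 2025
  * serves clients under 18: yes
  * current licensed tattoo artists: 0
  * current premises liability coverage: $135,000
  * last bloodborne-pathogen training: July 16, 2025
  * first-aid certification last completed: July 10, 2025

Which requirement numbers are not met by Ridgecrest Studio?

1, 3, 5, 7

1. premises liability coverage $135,000 < $150,000 → not met
2. health department inspection 172 days ago vs limit 270 → met
3. autoclave spore test 807 days ago vs limit 730 → not met
4. condition 'offers permanent makeup' holds; first-aid certification 339 days ago vs limit 365 → met
5. condition 'serves clients under 18' holds; infection-control review 388 days ago vs limit 365 → not met
6. bloodborne-pathogen training 333 days ago vs limit 365 → met
7. licensed tattoo artists 0 < 6 → not met
Not met: 1, 3, 5, 7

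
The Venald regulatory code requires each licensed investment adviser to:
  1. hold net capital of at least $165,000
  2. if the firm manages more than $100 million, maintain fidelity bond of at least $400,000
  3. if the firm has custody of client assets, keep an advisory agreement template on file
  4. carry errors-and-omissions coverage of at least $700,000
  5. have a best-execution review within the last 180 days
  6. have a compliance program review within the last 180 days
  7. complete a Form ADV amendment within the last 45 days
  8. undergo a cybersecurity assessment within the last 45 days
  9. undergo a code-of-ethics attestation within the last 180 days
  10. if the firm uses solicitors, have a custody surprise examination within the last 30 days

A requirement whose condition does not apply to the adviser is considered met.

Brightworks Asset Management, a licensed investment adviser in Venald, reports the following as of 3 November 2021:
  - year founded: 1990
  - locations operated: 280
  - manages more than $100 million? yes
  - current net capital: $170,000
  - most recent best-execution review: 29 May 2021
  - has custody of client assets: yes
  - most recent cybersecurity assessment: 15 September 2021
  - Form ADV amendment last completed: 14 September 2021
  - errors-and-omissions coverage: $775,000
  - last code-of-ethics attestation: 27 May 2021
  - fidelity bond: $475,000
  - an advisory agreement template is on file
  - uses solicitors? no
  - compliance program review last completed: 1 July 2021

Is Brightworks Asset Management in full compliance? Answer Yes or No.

No

1. net capital $170,000 ≥ $165,000 → met
2. condition 'manages more than $100 million' holds; fidelity bond $475,000 ≥ $400,000 → met
3. condition 'has custody of client assets' holds; advisory agreement template present → met
4. errors-and-omissions coverage $775,000 ≥ $700,000 → met
5. best-execution review 158 days ago vs limit 180 → met
6. compliance program review 125 days ago vs limit 180 → met
7. Form ADV amendment 50 days ago vs limit 45 → not met
8. cybersecurity assessment 49 days ago vs limit 45 → not met
9. code-of-ethics attestation 160 days ago vs limit 180 → met
10. condition 'uses solicitors' does not hold → requirement n/a → met
Not met: 7, 8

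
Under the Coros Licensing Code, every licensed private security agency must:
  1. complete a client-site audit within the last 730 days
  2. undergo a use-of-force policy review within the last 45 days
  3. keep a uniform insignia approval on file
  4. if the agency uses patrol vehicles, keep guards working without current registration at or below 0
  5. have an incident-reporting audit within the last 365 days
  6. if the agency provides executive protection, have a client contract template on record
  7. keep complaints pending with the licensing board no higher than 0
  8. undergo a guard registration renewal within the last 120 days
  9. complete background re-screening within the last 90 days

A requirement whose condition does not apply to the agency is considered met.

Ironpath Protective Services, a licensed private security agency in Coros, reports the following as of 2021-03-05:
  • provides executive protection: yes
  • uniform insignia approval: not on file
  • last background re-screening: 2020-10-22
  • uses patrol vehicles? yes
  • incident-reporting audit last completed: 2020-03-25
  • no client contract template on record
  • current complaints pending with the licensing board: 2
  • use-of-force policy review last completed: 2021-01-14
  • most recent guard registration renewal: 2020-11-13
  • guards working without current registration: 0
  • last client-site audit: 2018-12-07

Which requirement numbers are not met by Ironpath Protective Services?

1. client-site audit 819 days ago vs limit 730 → not met
2. use-of-force policy review 50 days ago vs limit 45 → not met
3. uniform insignia approval absent → not met
4. condition 'uses patrol vehicles' holds; guards working without current registration 0 ≤ 0 → met
5. incident-reporting audit 345 days ago vs limit 365 → met
6. condition 'provides executive protection' holds; client contract template absent → not met
7. complaints pending with the licensing board 2 > 0 → not met
8. guard registration renewal 112 days ago vs limit 120 → met
9. background re-screening 134 days ago vs limit 90 → not met
Not met: 1, 2, 3, 6, 7, 9

1, 2, 3, 6, 7, 9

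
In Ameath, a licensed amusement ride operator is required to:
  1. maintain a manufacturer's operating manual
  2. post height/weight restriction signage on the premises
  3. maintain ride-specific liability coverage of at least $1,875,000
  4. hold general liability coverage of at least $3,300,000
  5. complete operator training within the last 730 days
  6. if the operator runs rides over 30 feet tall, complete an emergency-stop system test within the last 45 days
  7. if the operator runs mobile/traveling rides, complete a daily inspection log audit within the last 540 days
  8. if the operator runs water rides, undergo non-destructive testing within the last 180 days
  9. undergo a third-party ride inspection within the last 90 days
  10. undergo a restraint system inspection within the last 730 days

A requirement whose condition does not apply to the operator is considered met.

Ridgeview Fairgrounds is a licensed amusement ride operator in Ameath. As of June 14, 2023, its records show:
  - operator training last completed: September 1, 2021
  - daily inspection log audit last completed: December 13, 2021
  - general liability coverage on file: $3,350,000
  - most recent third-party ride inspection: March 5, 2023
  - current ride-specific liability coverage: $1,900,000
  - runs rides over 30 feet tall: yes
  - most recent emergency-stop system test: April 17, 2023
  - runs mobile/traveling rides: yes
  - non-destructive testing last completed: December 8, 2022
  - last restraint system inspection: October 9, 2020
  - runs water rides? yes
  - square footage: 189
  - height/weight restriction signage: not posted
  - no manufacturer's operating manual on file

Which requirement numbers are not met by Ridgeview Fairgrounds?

1. manufacturer's operating manual absent → not met
2. height/weight restriction signage absent → not met
3. ride-specific liability coverage $1,900,000 ≥ $1,875,000 → met
4. general liability coverage $3,350,000 ≥ $3,300,000 → met
5. operator training 651 days ago vs limit 730 → met
6. condition 'runs rides over 30 feet tall' holds; emergency-stop system test 58 days ago vs limit 45 → not met
7. condition 'runs mobile/traveling rides' holds; daily inspection log audit 548 days ago vs limit 540 → not met
8. condition 'runs water rides' holds; non-destructive testing 188 days ago vs limit 180 → not met
9. third-party ride inspection 101 days ago vs limit 90 → not met
10. restraint system inspection 978 days ago vs limit 730 → not met
Not met: 1, 2, 6, 7, 8, 9, 10

1, 2, 6, 7, 8, 9, 10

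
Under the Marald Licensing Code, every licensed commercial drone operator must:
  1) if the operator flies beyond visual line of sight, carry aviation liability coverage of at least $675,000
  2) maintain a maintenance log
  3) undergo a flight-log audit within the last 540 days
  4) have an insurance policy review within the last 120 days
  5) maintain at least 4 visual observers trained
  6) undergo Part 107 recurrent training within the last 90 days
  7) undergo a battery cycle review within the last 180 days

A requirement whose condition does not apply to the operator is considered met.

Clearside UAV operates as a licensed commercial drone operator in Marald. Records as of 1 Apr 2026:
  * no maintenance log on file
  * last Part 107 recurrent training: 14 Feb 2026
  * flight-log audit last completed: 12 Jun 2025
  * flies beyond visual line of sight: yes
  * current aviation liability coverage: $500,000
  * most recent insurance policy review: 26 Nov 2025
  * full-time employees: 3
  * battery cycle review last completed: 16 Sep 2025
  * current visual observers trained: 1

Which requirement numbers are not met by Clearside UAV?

1, 2, 4, 5, 7

1. condition 'flies beyond visual line of sight' holds; aviation liability coverage $500,000 < $675,000 → not met
2. maintenance log absent → not met
3. flight-log audit 293 days ago vs limit 540 → met
4. insurance policy review 126 days ago vs limit 120 → not met
5. visual observers trained 1 < 4 → not met
6. Part 107 recurrent training 46 days ago vs limit 90 → met
7. battery cycle review 197 days ago vs limit 180 → not met
Not met: 1, 2, 4, 5, 7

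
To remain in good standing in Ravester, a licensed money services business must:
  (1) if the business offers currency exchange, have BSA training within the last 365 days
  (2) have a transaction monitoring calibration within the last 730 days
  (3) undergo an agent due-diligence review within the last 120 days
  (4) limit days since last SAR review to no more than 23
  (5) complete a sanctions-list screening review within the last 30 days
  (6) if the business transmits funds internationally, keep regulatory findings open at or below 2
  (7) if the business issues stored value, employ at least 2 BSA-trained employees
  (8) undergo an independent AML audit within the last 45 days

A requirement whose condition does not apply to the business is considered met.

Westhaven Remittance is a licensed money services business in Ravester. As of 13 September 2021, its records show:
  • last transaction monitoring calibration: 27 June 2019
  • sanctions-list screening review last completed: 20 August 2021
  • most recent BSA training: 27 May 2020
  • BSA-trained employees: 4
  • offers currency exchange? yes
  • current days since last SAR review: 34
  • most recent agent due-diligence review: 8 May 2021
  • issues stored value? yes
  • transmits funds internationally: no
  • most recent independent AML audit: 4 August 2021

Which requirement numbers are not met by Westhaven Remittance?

1. condition 'offers currency exchange' holds; BSA training 474 days ago vs limit 365 → not met
2. transaction monitoring calibration 809 days ago vs limit 730 → not met
3. agent due-diligence review 128 days ago vs limit 120 → not met
4. days since last SAR review 34 > 23 → not met
5. sanctions-list screening review 24 days ago vs limit 30 → met
6. condition 'transmits funds internationally' does not hold → requirement n/a → met
7. condition 'issues stored value' holds; BSA-trained employees 4 ≥ 2 → met
8. independent AML audit 40 days ago vs limit 45 → met
Not met: 1, 2, 3, 4

1, 2, 3, 4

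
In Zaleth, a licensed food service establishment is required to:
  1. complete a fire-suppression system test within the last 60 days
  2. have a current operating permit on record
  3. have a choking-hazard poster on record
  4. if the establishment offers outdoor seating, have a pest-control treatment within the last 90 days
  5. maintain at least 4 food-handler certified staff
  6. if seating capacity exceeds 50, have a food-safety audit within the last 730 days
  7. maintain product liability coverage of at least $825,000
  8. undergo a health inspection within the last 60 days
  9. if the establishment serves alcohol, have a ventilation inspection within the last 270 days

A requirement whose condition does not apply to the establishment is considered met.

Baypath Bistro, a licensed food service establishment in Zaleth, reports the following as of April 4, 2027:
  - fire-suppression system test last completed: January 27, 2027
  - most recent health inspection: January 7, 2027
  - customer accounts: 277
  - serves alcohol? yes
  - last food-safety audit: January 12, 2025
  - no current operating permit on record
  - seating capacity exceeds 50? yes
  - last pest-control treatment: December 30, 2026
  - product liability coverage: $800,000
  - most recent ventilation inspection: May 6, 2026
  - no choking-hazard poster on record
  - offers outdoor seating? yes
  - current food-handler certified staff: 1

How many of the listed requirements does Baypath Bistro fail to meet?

9

1. fire-suppression system test 67 days ago vs limit 60 → not met
2. current operating permit absent → not met
3. choking-hazard poster absent → not met
4. condition 'offers outdoor seating' holds; pest-control treatment 95 days ago vs limit 90 → not met
5. food-handler certified staff 1 < 4 → not met
6. condition 'seating capacity exceeds 50' holds; food-safety audit 812 days ago vs limit 730 → not met
7. product liability coverage $800,000 < $825,000 → not met
8. health inspection 87 days ago vs limit 60 → not met
9. condition 'serves alcohol' holds; ventilation inspection 333 days ago vs limit 270 → not met
Not met: 9 of 9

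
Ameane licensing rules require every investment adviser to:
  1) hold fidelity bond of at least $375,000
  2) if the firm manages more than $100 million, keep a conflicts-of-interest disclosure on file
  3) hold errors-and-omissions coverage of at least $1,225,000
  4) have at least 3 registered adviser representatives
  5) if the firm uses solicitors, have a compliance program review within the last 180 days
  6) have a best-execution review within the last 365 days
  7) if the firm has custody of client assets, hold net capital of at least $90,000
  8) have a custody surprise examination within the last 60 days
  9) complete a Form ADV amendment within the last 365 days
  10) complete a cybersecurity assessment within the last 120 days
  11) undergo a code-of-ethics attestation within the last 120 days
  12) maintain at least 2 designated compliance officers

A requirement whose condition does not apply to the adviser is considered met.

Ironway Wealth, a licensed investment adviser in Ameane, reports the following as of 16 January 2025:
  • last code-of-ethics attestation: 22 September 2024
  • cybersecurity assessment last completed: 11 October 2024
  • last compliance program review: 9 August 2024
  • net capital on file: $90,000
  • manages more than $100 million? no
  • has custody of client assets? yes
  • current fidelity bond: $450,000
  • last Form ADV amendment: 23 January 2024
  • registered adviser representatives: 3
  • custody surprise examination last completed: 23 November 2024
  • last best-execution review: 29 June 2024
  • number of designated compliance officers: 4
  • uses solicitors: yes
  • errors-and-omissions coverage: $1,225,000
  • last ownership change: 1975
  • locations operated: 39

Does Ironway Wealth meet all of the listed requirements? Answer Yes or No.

Yes

1. fidelity bond $450,000 ≥ $375,000 → met
2. condition 'manages more than $100 million' does not hold → requirement n/a → met
3. errors-and-omissions coverage $1,225,000 ≥ $1,225,000 → met
4. registered adviser representatives 3 ≥ 3 → met
5. condition 'uses solicitors' holds; compliance program review 160 days ago vs limit 180 → met
6. best-execution review 201 days ago vs limit 365 → met
7. condition 'has custody of client assets' holds; net capital $90,000 ≥ $90,000 → met
8. custody surprise examination 54 days ago vs limit 60 → met
9. Form ADV amendment 359 days ago vs limit 365 → met
10. cybersecurity assessment 97 days ago vs limit 120 → met
11. code-of-ethics attestation 116 days ago vs limit 120 → met
12. designated compliance officers 4 ≥ 2 → met
All met.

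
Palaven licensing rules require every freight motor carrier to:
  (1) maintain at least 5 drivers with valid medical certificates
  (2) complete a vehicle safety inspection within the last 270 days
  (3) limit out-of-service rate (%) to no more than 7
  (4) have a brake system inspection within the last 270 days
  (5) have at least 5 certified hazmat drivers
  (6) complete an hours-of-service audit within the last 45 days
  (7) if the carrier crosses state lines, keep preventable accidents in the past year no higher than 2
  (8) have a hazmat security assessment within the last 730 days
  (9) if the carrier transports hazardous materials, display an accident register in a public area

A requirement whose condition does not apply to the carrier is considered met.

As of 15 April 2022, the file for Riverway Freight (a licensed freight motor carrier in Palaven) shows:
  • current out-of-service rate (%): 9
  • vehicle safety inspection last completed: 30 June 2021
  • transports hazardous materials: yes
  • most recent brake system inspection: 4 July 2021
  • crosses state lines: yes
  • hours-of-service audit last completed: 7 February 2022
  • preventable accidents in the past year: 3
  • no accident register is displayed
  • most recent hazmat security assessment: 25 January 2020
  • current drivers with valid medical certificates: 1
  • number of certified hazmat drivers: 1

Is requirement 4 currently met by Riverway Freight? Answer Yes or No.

4. brake system inspection 285 days ago vs limit 270 → not met

No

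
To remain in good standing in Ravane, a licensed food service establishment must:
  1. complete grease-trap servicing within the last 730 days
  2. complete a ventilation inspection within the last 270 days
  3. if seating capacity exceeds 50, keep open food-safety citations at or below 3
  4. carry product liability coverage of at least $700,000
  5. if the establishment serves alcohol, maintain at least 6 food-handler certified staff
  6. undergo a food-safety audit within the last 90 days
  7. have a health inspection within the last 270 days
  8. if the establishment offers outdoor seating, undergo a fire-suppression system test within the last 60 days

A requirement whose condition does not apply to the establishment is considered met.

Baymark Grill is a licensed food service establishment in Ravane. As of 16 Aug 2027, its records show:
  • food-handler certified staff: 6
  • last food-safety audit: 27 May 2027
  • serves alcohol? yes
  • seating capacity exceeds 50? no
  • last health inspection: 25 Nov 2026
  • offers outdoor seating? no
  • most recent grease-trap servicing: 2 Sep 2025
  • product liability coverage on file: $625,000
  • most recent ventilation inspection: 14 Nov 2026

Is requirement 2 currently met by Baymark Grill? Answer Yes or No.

No

2. ventilation inspection 275 days ago vs limit 270 → not met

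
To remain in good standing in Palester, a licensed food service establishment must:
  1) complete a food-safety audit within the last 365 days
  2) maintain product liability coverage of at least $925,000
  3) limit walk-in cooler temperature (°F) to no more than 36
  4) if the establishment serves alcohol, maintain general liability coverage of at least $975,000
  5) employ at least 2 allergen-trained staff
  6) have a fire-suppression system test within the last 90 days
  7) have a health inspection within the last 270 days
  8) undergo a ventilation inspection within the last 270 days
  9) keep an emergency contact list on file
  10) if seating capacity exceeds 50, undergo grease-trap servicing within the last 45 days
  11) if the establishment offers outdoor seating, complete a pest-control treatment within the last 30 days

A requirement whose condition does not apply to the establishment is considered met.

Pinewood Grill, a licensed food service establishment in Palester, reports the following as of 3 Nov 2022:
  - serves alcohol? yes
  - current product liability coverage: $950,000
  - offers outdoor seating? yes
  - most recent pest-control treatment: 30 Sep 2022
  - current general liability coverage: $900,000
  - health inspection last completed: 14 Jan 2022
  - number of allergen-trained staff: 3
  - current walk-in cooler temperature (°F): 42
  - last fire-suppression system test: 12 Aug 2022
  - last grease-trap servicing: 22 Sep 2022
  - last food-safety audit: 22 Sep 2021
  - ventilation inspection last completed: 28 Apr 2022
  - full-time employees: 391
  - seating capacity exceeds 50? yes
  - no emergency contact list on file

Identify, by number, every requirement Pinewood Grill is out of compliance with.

1. food-safety audit 407 days ago vs limit 365 → not met
2. product liability coverage $950,000 ≥ $925,000 → met
3. walk-in cooler temperature (°F) 42 > 36 → not met
4. condition 'serves alcohol' holds; general liability coverage $900,000 < $975,000 → not met
5. allergen-trained staff 3 ≥ 2 → met
6. fire-suppression system test 83 days ago vs limit 90 → met
7. health inspection 293 days ago vs limit 270 → not met
8. ventilation inspection 189 days ago vs limit 270 → met
9. emergency contact list absent → not met
10. condition 'seating capacity exceeds 50' holds; grease-trap servicing 42 days ago vs limit 45 → met
11. condition 'offers outdoor seating' holds; pest-control treatment 34 days ago vs limit 30 → not met
Not met: 1, 3, 4, 7, 9, 11

1, 3, 4, 7, 9, 11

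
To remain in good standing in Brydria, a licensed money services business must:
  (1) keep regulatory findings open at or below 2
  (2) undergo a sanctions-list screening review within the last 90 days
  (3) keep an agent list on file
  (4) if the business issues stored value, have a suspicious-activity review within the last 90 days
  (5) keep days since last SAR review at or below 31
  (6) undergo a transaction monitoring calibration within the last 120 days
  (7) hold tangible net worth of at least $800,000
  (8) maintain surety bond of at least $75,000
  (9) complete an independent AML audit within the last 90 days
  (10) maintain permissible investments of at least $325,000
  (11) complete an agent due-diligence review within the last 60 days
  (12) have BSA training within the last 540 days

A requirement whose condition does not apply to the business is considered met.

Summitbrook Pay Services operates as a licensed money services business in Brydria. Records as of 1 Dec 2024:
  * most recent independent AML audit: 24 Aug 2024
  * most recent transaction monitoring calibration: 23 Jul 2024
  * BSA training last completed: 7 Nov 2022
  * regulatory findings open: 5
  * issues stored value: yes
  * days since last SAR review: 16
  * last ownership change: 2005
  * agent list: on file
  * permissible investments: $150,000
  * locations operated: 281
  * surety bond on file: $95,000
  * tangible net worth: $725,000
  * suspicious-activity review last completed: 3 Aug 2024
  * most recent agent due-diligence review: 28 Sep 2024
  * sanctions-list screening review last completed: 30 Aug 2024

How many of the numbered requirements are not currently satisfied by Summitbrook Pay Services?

9

1. regulatory findings open 5 > 2 → not met
2. sanctions-list screening review 93 days ago vs limit 90 → not met
3. agent list present → met
4. condition 'issues stored value' holds; suspicious-activity review 120 days ago vs limit 90 → not met
5. days since last SAR review 16 ≤ 31 → met
6. transaction monitoring calibration 131 days ago vs limit 120 → not met
7. tangible net worth $725,000 < $800,000 → not met
8. surety bond $95,000 ≥ $75,000 → met
9. independent AML audit 99 days ago vs limit 90 → not met
10. permissible investments $150,000 < $325,000 → not met
11. agent due-diligence review 64 days ago vs limit 60 → not met
12. BSA training 755 days ago vs limit 540 → not met
Not met: 9 of 12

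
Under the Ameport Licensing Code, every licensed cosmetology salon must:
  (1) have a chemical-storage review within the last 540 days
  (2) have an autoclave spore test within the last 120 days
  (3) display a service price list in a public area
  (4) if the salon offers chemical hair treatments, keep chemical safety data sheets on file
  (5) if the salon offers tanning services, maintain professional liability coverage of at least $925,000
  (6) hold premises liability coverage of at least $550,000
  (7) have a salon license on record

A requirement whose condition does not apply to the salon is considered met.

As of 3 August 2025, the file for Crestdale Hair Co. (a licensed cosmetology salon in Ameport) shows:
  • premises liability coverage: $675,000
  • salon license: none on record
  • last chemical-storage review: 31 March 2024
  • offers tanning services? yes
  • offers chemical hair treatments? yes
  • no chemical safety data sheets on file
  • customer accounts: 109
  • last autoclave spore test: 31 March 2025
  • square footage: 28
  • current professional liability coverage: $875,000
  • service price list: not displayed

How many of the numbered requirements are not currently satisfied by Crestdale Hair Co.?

1. chemical-storage review 490 days ago vs limit 540 → met
2. autoclave spore test 125 days ago vs limit 120 → not met
3. service price list absent → not met
4. condition 'offers chemical hair treatments' holds; chemical safety data sheets absent → not met
5. condition 'offers tanning services' holds; professional liability coverage $875,000 < $925,000 → not met
6. premises liability coverage $675,000 ≥ $550,000 → met
7. salon license absent → not met
Not met: 5 of 7

5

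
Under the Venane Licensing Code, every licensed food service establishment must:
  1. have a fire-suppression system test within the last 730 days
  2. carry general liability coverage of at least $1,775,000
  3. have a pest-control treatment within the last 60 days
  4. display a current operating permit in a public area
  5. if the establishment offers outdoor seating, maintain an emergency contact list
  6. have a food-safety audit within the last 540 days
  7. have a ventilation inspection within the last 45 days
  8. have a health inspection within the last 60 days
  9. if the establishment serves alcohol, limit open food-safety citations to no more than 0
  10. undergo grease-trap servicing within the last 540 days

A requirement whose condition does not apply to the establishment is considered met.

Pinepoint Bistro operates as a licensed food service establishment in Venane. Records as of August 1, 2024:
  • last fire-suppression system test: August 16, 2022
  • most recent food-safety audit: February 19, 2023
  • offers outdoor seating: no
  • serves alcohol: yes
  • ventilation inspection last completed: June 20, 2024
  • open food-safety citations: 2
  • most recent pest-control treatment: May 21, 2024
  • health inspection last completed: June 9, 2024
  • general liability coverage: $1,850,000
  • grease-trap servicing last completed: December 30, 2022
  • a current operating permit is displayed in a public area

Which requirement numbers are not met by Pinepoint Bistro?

3, 9, 10

1. fire-suppression system test 716 days ago vs limit 730 → met
2. general liability coverage $1,850,000 ≥ $1,775,000 → met
3. pest-control treatment 72 days ago vs limit 60 → not met
4. current operating permit present → met
5. condition 'offers outdoor seating' does not hold → requirement n/a → met
6. food-safety audit 529 days ago vs limit 540 → met
7. ventilation inspection 42 days ago vs limit 45 → met
8. health inspection 53 days ago vs limit 60 → met
9. condition 'serves alcohol' holds; open food-safety citations 2 > 0 → not met
10. grease-trap servicing 580 days ago vs limit 540 → not met
Not met: 3, 9, 10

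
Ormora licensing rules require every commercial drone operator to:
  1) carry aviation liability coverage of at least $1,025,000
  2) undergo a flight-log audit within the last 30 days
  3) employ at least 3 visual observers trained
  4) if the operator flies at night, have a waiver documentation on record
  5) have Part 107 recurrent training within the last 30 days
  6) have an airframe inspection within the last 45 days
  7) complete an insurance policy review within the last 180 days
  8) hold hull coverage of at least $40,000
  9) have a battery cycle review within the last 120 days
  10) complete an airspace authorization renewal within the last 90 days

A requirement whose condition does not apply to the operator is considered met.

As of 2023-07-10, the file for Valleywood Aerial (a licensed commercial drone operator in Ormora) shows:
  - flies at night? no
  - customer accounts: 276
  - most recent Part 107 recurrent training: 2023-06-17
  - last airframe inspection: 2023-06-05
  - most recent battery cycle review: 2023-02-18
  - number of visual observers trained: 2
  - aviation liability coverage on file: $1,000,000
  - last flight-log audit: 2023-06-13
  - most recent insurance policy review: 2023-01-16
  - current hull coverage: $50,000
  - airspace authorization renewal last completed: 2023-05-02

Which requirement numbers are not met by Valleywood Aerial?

1, 3, 9

1. aviation liability coverage $1,000,000 < $1,025,000 → not met
2. flight-log audit 27 days ago vs limit 30 → met
3. visual observers trained 2 < 3 → not met
4. condition 'flies at night' does not hold → requirement n/a → met
5. Part 107 recurrent training 23 days ago vs limit 30 → met
6. airframe inspection 35 days ago vs limit 45 → met
7. insurance policy review 175 days ago vs limit 180 → met
8. hull coverage $50,000 ≥ $40,000 → met
9. battery cycle review 142 days ago vs limit 120 → not met
10. airspace authorization renewal 69 days ago vs limit 90 → met
Not met: 1, 3, 9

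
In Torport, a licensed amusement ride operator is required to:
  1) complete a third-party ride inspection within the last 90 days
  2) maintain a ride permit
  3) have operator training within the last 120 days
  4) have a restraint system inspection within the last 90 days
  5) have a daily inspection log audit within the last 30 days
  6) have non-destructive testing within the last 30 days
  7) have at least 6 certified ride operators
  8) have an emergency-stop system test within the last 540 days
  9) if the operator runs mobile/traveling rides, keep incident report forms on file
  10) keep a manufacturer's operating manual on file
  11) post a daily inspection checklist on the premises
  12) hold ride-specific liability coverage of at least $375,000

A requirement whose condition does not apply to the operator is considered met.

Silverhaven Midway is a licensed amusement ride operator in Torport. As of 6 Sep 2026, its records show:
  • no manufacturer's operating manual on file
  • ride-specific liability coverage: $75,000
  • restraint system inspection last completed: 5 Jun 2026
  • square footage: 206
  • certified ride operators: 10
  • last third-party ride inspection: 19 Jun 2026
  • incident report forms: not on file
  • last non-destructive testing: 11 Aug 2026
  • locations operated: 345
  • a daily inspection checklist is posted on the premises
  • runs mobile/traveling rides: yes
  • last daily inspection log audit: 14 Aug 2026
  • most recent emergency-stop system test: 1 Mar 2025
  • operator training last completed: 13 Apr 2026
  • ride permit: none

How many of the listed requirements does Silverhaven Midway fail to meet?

1. third-party ride inspection 79 days ago vs limit 90 → met
2. ride permit absent → not met
3. operator training 146 days ago vs limit 120 → not met
4. restraint system inspection 93 days ago vs limit 90 → not met
5. daily inspection log audit 23 days ago vs limit 30 → met
6. non-destructive testing 26 days ago vs limit 30 → met
7. certified ride operators 10 ≥ 6 → met
8. emergency-stop system test 554 days ago vs limit 540 → not met
9. condition 'runs mobile/traveling rides' holds; incident report forms absent → not met
10. manufacturer's operating manual absent → not met
11. daily inspection checklist present → met
12. ride-specific liability coverage $75,000 < $375,000 → not met
Not met: 7 of 12

7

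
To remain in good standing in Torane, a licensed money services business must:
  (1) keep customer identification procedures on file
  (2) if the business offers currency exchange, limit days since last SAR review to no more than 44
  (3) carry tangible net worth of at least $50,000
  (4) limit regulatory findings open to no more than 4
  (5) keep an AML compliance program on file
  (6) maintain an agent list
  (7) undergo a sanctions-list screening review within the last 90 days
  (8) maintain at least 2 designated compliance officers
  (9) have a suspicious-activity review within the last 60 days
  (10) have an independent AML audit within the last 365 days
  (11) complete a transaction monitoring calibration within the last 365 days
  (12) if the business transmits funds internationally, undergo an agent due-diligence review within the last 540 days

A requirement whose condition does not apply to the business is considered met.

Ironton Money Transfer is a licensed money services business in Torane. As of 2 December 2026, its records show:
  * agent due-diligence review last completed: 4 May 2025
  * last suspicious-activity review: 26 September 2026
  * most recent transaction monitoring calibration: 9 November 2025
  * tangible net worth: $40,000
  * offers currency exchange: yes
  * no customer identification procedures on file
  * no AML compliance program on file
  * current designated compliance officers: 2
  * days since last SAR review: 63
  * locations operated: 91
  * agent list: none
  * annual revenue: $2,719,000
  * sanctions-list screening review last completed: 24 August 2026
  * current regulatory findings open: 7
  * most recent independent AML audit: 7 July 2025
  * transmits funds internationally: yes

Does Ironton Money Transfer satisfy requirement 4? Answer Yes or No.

No

4. regulatory findings open 7 > 4 → not met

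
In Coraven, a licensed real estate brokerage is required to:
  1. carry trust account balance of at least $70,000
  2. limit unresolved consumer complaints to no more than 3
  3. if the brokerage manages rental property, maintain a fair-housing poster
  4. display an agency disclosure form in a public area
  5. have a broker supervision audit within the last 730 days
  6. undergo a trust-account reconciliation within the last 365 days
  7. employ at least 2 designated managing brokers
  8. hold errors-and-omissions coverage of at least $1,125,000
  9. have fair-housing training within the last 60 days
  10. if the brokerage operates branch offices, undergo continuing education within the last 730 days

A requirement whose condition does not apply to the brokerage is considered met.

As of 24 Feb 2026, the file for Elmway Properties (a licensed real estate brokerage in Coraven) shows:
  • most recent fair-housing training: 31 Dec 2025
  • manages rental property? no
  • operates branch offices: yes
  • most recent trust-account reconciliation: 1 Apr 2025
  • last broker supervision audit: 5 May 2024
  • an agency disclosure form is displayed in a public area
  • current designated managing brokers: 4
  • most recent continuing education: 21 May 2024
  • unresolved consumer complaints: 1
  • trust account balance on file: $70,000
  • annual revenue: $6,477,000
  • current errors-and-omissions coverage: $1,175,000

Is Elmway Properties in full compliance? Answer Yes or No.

Yes

1. trust account balance $70,000 ≥ $70,000 → met
2. unresolved consumer complaints 1 ≤ 3 → met
3. condition 'manages rental property' does not hold → requirement n/a → met
4. agency disclosure form present → met
5. broker supervision audit 660 days ago vs limit 730 → met
6. trust-account reconciliation 329 days ago vs limit 365 → met
7. designated managing brokers 4 ≥ 2 → met
8. errors-and-omissions coverage $1,175,000 ≥ $1,125,000 → met
9. fair-housing training 55 days ago vs limit 60 → met
10. condition 'operates branch offices' holds; continuing education 644 days ago vs limit 730 → met
All met.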